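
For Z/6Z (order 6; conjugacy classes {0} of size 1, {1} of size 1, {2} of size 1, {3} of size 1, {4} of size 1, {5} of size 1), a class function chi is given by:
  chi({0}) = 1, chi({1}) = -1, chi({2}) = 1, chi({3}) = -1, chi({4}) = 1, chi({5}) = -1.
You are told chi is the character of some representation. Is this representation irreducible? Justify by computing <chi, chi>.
Irreducible: <chi, chi> = 1.

Solution. <chi, chi> = (1/|G|) sum_C |C| * |chi(C)|^2 = (1/6)[1*|1|^2 + 1*|-1|^2 + 1*|1|^2 + 1*|-1|^2 + 1*|1|^2 + 1*|-1|^2]
  = (1/6)[(1) + (1) + (1) + (1) + (1) + (1)] = 6/6 = 1.
(Exp terms are combined using exp(i*s)*conj(exp(i*t)) = exp(i*(s-t)), and sums of them are collapsed using the identity that for every m > 1 the m distinct m-th roots of unity sum to 0, e.g. 1 + exp(2*I*pi/3) + exp(-2*I*pi/3) = 0.)
A character is irreducible iff <chi, chi> = 1, so this representation is irreducible.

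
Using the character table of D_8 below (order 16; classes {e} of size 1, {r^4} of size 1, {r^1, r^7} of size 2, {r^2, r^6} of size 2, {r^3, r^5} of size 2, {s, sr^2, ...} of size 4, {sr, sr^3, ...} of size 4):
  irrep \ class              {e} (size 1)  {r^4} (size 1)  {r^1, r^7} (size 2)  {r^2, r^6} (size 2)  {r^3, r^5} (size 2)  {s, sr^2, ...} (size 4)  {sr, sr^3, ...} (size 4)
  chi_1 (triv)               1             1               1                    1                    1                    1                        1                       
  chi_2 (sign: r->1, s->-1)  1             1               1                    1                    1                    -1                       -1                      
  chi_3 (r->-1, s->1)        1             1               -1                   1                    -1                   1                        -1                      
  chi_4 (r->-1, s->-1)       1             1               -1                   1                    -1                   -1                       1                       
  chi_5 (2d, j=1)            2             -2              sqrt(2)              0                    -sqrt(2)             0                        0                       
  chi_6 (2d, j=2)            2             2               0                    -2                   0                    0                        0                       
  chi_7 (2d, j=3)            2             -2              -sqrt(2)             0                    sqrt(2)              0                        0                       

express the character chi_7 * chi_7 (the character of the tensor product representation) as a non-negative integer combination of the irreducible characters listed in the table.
chi_7 tensor chi_7 = chi_1 + chi_2 + chi_6 (all other irreducibles have multiplicity 0).

Solution. The character of a tensor product is the pointwise product (chi_7 * chi_7)(C) = chi_7(C) * chi_7(C):
  {e}: (2)*(2), {r^4}: (-2)*(-2), {r^1, r^7}: (-sqrt(2))*(-sqrt(2)), {r^2, r^6}: (0)*(0), {r^3, r^5}: (sqrt(2))*(sqrt(2)), {s, sr^2, ...}: (0)*(0), {sr, sr^3, ...}: (0)*(0)
so (chi_7 * chi_7) takes values
  {e} -> 4, {r^4} -> 4, {r^1, r^7} -> 2, {r^2, r^6} -> 0, {r^3, r^5} -> 2, {s, sr^2, ...} -> 0, {sr, sr^3, ...} -> 0.
Now take the inner product of this character with each irreducible chi from the table, <chi_7*chi_7, chi> = (1/16) sum_C |C| (chi_7*chi_7)(C) conj(chi(C)):
  <chi_7*chi_7, chi_1> = (1/16)[1*(4)*conj(1) + 1*(4)*conj(1) + 2*(2)*conj(1) + 2*(0)*conj(1) + 2*(2)*conj(1) + 4*(0)*conj(1) + 4*(0)*conj(1)]
      = (1/16)[(4) + (4) + (4) + (0) + (4) + (0) + (0)] = 16/16 = 1
  <chi_7*chi_7, chi_2> = (1/16)[1*(4)*conj(1) + 1*(4)*conj(1) + 2*(2)*conj(1) + 2*(0)*conj(1) + 2*(2)*conj(1) + 4*(0)*conj(-1) + 4*(0)*conj(-1)]
      = (1/16)[(4) + (4) + (4) + (0) + (4) + (0) + (0)] = 16/16 = 1
  <chi_7*chi_7, chi_3> = (1/16)[1*(4)*conj(1) + 1*(4)*conj(1) + 2*(2)*conj(-1) + 2*(0)*conj(1) + 2*(2)*conj(-1) + 4*(0)*conj(1) + 4*(0)*conj(-1)]
      = (1/16)[(4) + (4) + (-4) + (0) + (-4) + (0) + (0)] = 0/16 = 0
  <chi_7*chi_7, chi_4> = (1/16)[1*(4)*conj(1) + 1*(4)*conj(1) + 2*(2)*conj(-1) + 2*(0)*conj(1) + 2*(2)*conj(-1) + 4*(0)*conj(-1) + 4*(0)*conj(1)]
      = (1/16)[(4) + (4) + (-4) + (0) + (-4) + (0) + (0)] = 0/16 = 0
  <chi_7*chi_7, chi_5> = (1/16)[1*(4)*conj(2) + 1*(4)*conj(-2) + 2*(2)*conj(sqrt(2)) + 2*(0)*conj(0) + 2*(2)*conj(-sqrt(2)) + 4*(0)*conj(0) + 4*(0)*conj(0)]
      = (1/16)[(8) + (-8) + (4*sqrt(2)) + (0) + (-4*sqrt(2)) + (0) + (0)] = 0/16 = 0
  <chi_7*chi_7, chi_6> = (1/16)[1*(4)*conj(2) + 1*(4)*conj(2) + 2*(2)*conj(0) + 2*(0)*conj(-2) + 2*(2)*conj(0) + 4*(0)*conj(0) + 4*(0)*conj(0)]
      = (1/16)[(8) + (8) + (0) + (0) + (0) + (0) + (0)] = 16/16 = 1
  <chi_7*chi_7, chi_7> = (1/16)[1*(4)*conj(2) + 1*(4)*conj(-2) + 2*(2)*conj(-sqrt(2)) + 2*(0)*conj(0) + 2*(2)*conj(sqrt(2)) + 4*(0)*conj(0) + 4*(0)*conj(0)]
      = (1/16)[(8) + (-8) + (-4*sqrt(2)) + (0) + (4*sqrt(2)) + (0) + (0)] = 0/16 = 0
Hence the multiplicities are chi_1: 1, chi_2: 1, chi_6: 1. Dimension check: dim(chi_7)*dim(chi_7) = 2*2 = 4 and sum (mult * dim) = 1*1 + 1*1 + 1*2 = 4.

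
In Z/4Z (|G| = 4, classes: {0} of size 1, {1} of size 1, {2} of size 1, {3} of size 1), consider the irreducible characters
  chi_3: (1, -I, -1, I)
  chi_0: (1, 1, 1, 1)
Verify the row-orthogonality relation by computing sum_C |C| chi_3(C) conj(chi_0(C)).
Sum = 0; so <chi_3, chi_0> = 0 (distinct irreducibles are orthogonal).

Details: Compute term by term over conjugacy classes (|C| * chi_3(C) * conj(chi_0(C))):
  1*(1)*conj(1) + 1*(-I)*conj(1) + 1*(-1)*conj(1) + 1*(I)*conj(1)
  = (1) + (-I) + (-1) + (I)
  = 0.
(Exp terms are combined using exp(i*s)*conj(exp(i*t)) = exp(i*(s-t)), and sums of them are collapsed using the identity that for every m > 1 the m distinct m-th roots of unity sum to 0, e.g. 1 + exp(2*I*pi/3) + exp(-2*I*pi/3) = 0.)
Dividing by |G| = 4 gives 0/4 = 0, matching the row-orthogonality relation <chi_3, chi_0> = [chi_3 = chi_0].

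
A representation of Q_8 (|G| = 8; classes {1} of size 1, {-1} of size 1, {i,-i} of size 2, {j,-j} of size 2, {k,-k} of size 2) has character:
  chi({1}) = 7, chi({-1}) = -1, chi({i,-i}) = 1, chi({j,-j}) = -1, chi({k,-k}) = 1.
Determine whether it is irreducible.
Not irreducible (reducible): <chi, chi> = 7 > 1.

Argument: <chi, chi> = (1/|G|) sum_C |C| * |chi(C)|^2 = (1/8)[1*|7|^2 + 1*|-1|^2 + 2*|1|^2 + 2*|-1|^2 + 2*|1|^2]
  = (1/8)[(49) + (1) + (2) + (2) + (2)] = 56/8 = 7.
A character is irreducible iff <chi, chi> = 1, so this representation is reducible.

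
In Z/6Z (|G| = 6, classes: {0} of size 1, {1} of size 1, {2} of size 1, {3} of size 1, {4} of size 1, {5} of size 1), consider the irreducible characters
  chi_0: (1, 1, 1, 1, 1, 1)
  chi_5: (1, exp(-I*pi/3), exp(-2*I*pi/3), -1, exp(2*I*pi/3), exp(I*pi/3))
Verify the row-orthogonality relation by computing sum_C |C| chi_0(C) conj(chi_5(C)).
Sum = 0; so <chi_0, chi_5> = 0 (distinct irreducibles are orthogonal).

Working: Compute term by term over conjugacy classes (|C| * chi_0(C) * conj(chi_5(C))):
  1*(1)*conj(1) + 1*(1)*conj(exp(-I*pi/3)) + 1*(1)*conj(exp(-2*I*pi/3)) + 1*(1)*conj(-1) + 1*(1)*conj(exp(2*I*pi/3)) + 1*(1)*conj(exp(I*pi/3))
  = (1) + (exp(I*pi/3)) + (exp(2*I*pi/3)) + (-1) + (exp(-2*I*pi/3)) + (exp(-I*pi/3))
  = 0.
(Exp terms are combined using exp(i*s)*conj(exp(i*t)) = exp(i*(s-t)), and sums of them are collapsed using the identity that for every m > 1 the m distinct m-th roots of unity sum to 0, e.g. 1 + exp(2*I*pi/3) + exp(-2*I*pi/3) = 0.)
Dividing by |G| = 6 gives 0/6 = 0, matching the row-orthogonality relation <chi_0, chi_5> = [chi_0 = chi_5].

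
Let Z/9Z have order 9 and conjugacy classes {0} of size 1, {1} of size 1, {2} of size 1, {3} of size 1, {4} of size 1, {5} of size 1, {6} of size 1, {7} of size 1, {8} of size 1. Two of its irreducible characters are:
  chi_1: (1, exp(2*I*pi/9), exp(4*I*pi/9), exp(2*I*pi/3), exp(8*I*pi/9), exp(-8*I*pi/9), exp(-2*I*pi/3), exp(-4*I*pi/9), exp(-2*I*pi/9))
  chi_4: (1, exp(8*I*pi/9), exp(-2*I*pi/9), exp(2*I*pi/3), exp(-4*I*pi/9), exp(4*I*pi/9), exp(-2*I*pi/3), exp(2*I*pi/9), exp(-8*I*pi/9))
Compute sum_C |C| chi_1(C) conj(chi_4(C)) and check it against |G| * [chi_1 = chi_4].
Sum = 0; so <chi_1, chi_4> = 0 (distinct irreducibles are orthogonal).

Reasoning: Compute term by term over conjugacy classes (|C| * chi_1(C) * conj(chi_4(C))):
  1*(1)*conj(1) + 1*(exp(2*I*pi/9))*conj(exp(8*I*pi/9)) + 1*(exp(4*I*pi/9))*conj(exp(-2*I*pi/9)) + 1*(exp(2*I*pi/3))*conj(exp(2*I*pi/3)) + 1*(exp(8*I*pi/9))*conj(exp(-4*I*pi/9)) + 1*(exp(-8*I*pi/9))*conj(exp(4*I*pi/9)) + 1*(exp(-2*I*pi/3))*conj(exp(-2*I*pi/3)) + 1*(exp(-4*I*pi/9))*conj(exp(2*I*pi/9)) + 1*(exp(-2*I*pi/9))*conj(exp(-8*I*pi/9))
  = (1) + (exp(-2*I*pi/3)) + (exp(2*I*pi/3)) + (1) + (exp(-2*I*pi/3)) + (exp(2*I*pi/3)) + (1) + (exp(-2*I*pi/3)) + (exp(2*I*pi/3))
  = 0.
(Exp terms are combined using exp(i*s)*conj(exp(i*t)) = exp(i*(s-t)), and sums of them are collapsed using the identity that for every m > 1 the m distinct m-th roots of unity sum to 0, e.g. 1 + exp(2*I*pi/3) + exp(-2*I*pi/3) = 0.)
Dividing by |G| = 9 gives 0/9 = 0, matching the row-orthogonality relation <chi_1, chi_4> = [chi_1 = chi_4].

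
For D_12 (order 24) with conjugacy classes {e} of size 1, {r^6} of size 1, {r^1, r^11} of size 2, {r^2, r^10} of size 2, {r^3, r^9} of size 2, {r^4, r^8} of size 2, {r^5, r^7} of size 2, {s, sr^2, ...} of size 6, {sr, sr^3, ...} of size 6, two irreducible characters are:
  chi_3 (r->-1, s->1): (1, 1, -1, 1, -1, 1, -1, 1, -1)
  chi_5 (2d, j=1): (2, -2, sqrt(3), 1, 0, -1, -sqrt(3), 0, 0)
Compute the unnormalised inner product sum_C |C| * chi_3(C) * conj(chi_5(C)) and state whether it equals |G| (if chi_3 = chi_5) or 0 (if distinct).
Sum = 0; so <chi_3, chi_5> = 0 (distinct irreducibles are orthogonal).

Reasoning: Compute term by term over conjugacy classes (|C| * chi_3(C) * conj(chi_5(C))):
  1*(1)*conj(2) + 1*(1)*conj(-2) + 2*(-1)*conj(sqrt(3)) + 2*(1)*conj(1) + 2*(-1)*conj(0) + 2*(1)*conj(-1) + 2*(-1)*conj(-sqrt(3)) + 6*(1)*conj(0) + 6*(-1)*conj(0)
  = (2) + (-2) + (-2*sqrt(3)) + (2) + (0) + (-2) + (2*sqrt(3)) + (0) + (0)
  = 0.
Dividing by |G| = 24 gives 0/24 = 0, matching the row-orthogonality relation <chi_3, chi_5> = [chi_3 = chi_5].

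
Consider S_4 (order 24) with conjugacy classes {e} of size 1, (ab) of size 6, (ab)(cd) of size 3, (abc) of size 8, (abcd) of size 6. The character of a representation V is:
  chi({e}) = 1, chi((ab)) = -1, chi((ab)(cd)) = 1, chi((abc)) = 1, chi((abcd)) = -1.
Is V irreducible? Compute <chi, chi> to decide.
Irreducible: <chi, chi> = 1.

Justification: <chi, chi> = (1/|G|) sum_C |C| * |chi(C)|^2 = (1/24)[1*|1|^2 + 6*|-1|^2 + 3*|1|^2 + 8*|1|^2 + 6*|-1|^2]
  = (1/24)[(1) + (6) + (3) + (8) + (6)] = 24/24 = 1.
A character is irreducible iff <chi, chi> = 1, so this representation is irreducible.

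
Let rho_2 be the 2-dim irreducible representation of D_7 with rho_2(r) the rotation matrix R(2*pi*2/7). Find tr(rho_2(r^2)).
chi_{rho_2}(r^2) = 2*cos(2*pi*2*2/7) = -2*cos(pi/7)

Reasoning: rho_2(r^2) is rotation by angle 2*pi*2*2/7, whose trace is 2*cos(2*pi*2*2/7) = -2*cos(pi/7).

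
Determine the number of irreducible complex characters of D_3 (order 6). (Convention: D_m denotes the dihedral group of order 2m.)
3

Explanation: The number of irreducible complex representations of a finite group equals its number of conjugacy classes. D_3 has 3 conjugacy classes ((n+3)/2 for n odd), so D_3 (order 6) has exactly 3 irreducible complex representations.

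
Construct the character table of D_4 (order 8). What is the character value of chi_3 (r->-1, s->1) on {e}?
Conjugacy classes: {e} of size 1, {r^2} of size 1, {r^1, r^3} of size 2, {s, sr^2, ...} of size 2, {sr, sr^3, ...} of size 2.
Character table:
  irrep \ class              {e} (size 1)  {r^2} (size 1)  {r^1, r^3} (size 2)  {s, sr^2, ...} (size 2)  {sr, sr^3, ...} (size 2)
  chi_1 (triv)               1             1               1                    1                        1                       
  chi_2 (sign: r->1, s->-1)  1             1               1                    -1                       -1                      
  chi_3 (r->-1, s->1)        1             1               -1                   1                        -1                      
  chi_4 (r->-1, s->-1)       1             1               -1                   -1                       1                       
  chi_5 (2d, j=1)            2             -2              0                    0                        0                       

Spot check: chi_3 (r->-1, s->1) on {e} = 1.

Explanation: D_4 has order 2*4 = 8 with 5 conjugacy classes, hence 5 irreducibles. Sum of squared dims 1 + 1 + 1 + 1 + 4 = 8 = |G|. Linear characters come from the abelianisation; the 2-dimensional irreps have character r^k -> 2*cos(2*pi*j*k/4), reflections -> 0.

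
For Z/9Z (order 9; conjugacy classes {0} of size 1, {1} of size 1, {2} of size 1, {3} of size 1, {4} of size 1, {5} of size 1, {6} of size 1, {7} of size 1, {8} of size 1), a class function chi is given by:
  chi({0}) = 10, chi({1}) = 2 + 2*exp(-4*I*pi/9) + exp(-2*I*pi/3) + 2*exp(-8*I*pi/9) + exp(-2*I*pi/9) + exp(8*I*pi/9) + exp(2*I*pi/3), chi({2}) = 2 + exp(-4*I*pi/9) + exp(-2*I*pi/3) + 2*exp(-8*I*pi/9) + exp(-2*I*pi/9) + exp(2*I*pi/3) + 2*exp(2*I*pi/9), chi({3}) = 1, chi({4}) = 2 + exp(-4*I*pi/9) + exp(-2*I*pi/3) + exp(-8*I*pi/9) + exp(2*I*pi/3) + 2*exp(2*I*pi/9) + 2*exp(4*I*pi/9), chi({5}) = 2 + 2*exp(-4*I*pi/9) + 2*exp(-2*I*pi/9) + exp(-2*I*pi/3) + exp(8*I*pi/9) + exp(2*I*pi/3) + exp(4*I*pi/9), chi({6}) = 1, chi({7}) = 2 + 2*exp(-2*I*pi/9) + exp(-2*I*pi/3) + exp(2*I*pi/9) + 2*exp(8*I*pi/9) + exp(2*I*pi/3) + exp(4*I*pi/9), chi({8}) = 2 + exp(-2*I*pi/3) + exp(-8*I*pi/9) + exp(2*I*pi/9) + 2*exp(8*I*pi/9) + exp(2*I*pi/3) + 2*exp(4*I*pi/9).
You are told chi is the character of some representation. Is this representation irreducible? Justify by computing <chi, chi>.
Not irreducible (reducible): <chi, chi> = 16 > 1.

Solution. <chi, chi> = (1/|G|) sum_C |C| * |chi(C)|^2 = (1/9)[1*|10|^2 + 1*|2 + 2*exp(-4*I*pi/9) + exp(-2*I*pi/3) + 2*exp(-8*I*pi/9) + exp(-2*I*pi/9) + exp(8*I*pi/9) + exp(2*I*pi/3)|^2 + 1*|2 + exp(-4*I*pi/9) + exp(-2*I*pi/3) + 2*exp(-8*I*pi/9) + exp(-2*I*pi/9) + exp(2*I*pi/3) + 2*exp(2*I*pi/9)|^2 + 1*|1|^2 + 1*|2 + exp(-4*I*pi/9) + exp(-2*I*pi/3) + exp(-8*I*pi/9) + exp(2*I*pi/3) + 2*exp(2*I*pi/9) + 2*exp(4*I*pi/9)|^2 + 1*|2 + 2*exp(-4*I*pi/9) + 2*exp(-2*I*pi/9) + exp(-2*I*pi/3) + exp(8*I*pi/9) + exp(2*I*pi/3) + exp(4*I*pi/9)|^2 + 1*|1|^2 + 1*|2 + 2*exp(-2*I*pi/9) + exp(-2*I*pi/3) + exp(2*I*pi/9) + 2*exp(8*I*pi/9) + exp(2*I*pi/3) + exp(4*I*pi/9)|^2 + 1*|2 + exp(-2*I*pi/3) + exp(-8*I*pi/9) + exp(2*I*pi/9) + 2*exp(8*I*pi/9) + exp(2*I*pi/3) + 2*exp(4*I*pi/9)|^2]
  = (1/9)[(100) + (16 + 12*exp(-4*I*pi/9) + 9*exp(-2*I*pi/3) + 11*exp(-2*I*pi/9) + 10*exp(-8*I*pi/9) + 10*exp(8*I*pi/9) + 11*exp(2*I*pi/9) + 9*exp(2*I*pi/3) + 12*exp(4*I*pi/9)) + (16 + 11*exp(-4*I*pi/9) + 9*exp(-2*I*pi/3) + 10*exp(-2*I*pi/9) + 12*exp(-8*I*pi/9) + 12*exp(8*I*pi/9) + 10*exp(2*I*pi/9) + 9*exp(2*I*pi/3) + 11*exp(4*I*pi/9)) + (1) + (16 + 10*exp(-4*I*pi/9) + 9*exp(-2*I*pi/3) + 12*exp(-2*I*pi/9) + 11*exp(-8*I*pi/9) + 11*exp(8*I*pi/9) + 12*exp(2*I*pi/9) + 9*exp(2*I*pi/3) + 10*exp(4*I*pi/9)) + (16 + 10*exp(-4*I*pi/9) + 9*exp(-2*I*pi/3) + 12*exp(-2*I*pi/9) + 11*exp(-8*I*pi/9) + 11*exp(8*I*pi/9) + 12*exp(2*I*pi/9) + 9*exp(2*I*pi/3) + 10*exp(4*I*pi/9)) + (1) + (16 + 11*exp(-4*I*pi/9) + 9*exp(-2*I*pi/3) + 10*exp(-2*I*pi/9) + 12*exp(-8*I*pi/9) + 12*exp(8*I*pi/9) + 10*exp(2*I*pi/9) + 9*exp(2*I*pi/3) + 11*exp(4*I*pi/9)) + (16 + 12*exp(-4*I*pi/9) + 9*exp(-2*I*pi/3) + 11*exp(-2*I*pi/9) + 10*exp(-8*I*pi/9) + 10*exp(8*I*pi/9) + 11*exp(2*I*pi/9) + 9*exp(2*I*pi/3) + 12*exp(4*I*pi/9))] = 144/9 = 16.
(Exp terms are combined using exp(i*s)*conj(exp(i*t)) = exp(i*(s-t)), and sums of them are collapsed using the identity that for every m > 1 the m distinct m-th roots of unity sum to 0, e.g. 1 + exp(2*I*pi/3) + exp(-2*I*pi/3) = 0.)
A character is irreducible iff <chi, chi> = 1, so this representation is reducible.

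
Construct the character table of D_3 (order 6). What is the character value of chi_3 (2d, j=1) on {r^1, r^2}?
Conjugacy classes: {e} of size 1, {r^1, r^2} of size 2, {s, sr, ..., sr^2} of size 3.
Character table:
  irrep \ class              {e} (size 1)  {r^1, r^2} (size 2)  {s, sr, ..., sr^2} (size 3)
  chi_1 (triv)               1             1                    1                          
  chi_2 (sign: r->1, s->-1)  1             1                    -1                         
  chi_3 (2d, j=1)            2             -1                   0                          

Spot check: chi_3 (2d, j=1) on {r^1, r^2} = -1.

Details: D_3 has order 2*3 = 6 with 3 conjugacy classes, hence 3 irreducibles. Sum of squared dims 1 + 1 + 4 = 6 = |G|. Linear characters come from the abelianisation; the 2-dimensional irreps have character r^k -> 2*cos(2*pi*j*k/3), reflections -> 0.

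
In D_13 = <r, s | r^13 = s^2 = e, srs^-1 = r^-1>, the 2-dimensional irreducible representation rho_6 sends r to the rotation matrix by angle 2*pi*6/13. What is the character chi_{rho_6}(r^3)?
chi_{rho_6}(r^3) = 2*cos(2*pi*6*3/13) = -2*cos(3*pi/13)

Reasoning: rho_6(r^3) is rotation by angle 2*pi*6*3/13, whose trace is 2*cos(2*pi*6*3/13) = -2*cos(3*pi/13).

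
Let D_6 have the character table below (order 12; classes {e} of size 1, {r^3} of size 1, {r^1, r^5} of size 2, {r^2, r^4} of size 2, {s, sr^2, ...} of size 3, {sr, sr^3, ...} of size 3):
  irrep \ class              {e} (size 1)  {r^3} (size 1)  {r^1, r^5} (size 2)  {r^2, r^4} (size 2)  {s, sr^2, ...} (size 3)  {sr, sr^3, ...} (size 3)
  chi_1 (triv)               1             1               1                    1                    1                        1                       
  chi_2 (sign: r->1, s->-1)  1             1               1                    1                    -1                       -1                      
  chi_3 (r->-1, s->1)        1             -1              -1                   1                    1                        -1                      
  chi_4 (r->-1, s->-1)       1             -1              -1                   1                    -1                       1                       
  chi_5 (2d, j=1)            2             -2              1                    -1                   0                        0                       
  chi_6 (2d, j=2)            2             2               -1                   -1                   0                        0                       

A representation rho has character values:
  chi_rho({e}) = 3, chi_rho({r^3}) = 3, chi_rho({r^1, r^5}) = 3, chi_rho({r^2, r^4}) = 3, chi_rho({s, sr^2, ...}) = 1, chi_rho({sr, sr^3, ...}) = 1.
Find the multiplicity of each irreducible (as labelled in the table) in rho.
Multiplicities: chi_1: 2, chi_2: 1, chi_3: 0, chi_4: 0, chi_5: 0, chi_6: 0.

Reasoning: Use <chi_rho, chi> = (1/|G|) sum_C |C| * chi_rho(C) * conj(chi(C)) with |G| = 12 for each irreducible chi in the table:
  <chi_rho, chi_1> = (1/12)[1*(3)*conj(1) + 1*(3)*conj(1) + 2*(3)*conj(1) + 2*(3)*conj(1) + 3*(1)*conj(1) + 3*(1)*conj(1)]
      = (1/12)[(3) + (3) + (6) + (6) + (3) + (3)] = 24/12 = 2
  <chi_rho, chi_2> = (1/12)[1*(3)*conj(1) + 1*(3)*conj(1) + 2*(3)*conj(1) + 2*(3)*conj(1) + 3*(1)*conj(-1) + 3*(1)*conj(-1)]
      = (1/12)[(3) + (3) + (6) + (6) + (-3) + (-3)] = 12/12 = 1
  <chi_rho, chi_3> = (1/12)[1*(3)*conj(1) + 1*(3)*conj(-1) + 2*(3)*conj(-1) + 2*(3)*conj(1) + 3*(1)*conj(1) + 3*(1)*conj(-1)]
      = (1/12)[(3) + (-3) + (-6) + (6) + (3) + (-3)] = 0/12 = 0
  <chi_rho, chi_4> = (1/12)[1*(3)*conj(1) + 1*(3)*conj(-1) + 2*(3)*conj(-1) + 2*(3)*conj(1) + 3*(1)*conj(-1) + 3*(1)*conj(1)]
      = (1/12)[(3) + (-3) + (-6) + (6) + (-3) + (3)] = 0/12 = 0
  <chi_rho, chi_5> = (1/12)[1*(3)*conj(2) + 1*(3)*conj(-2) + 2*(3)*conj(1) + 2*(3)*conj(-1) + 3*(1)*conj(0) + 3*(1)*conj(0)]
      = (1/12)[(6) + (-6) + (6) + (-6) + (0) + (0)] = 0/12 = 0
  <chi_rho, chi_6> = (1/12)[1*(3)*conj(2) + 1*(3)*conj(2) + 2*(3)*conj(-1) + 2*(3)*conj(-1) + 3*(1)*conj(0) + 3*(1)*conj(0)]
      = (1/12)[(6) + (6) + (-6) + (-6) + (0) + (0)] = 0/12 = 0
Dimension check: dim(rho) = sum (mult * dim) = 2*1 + 1*1 + 0*1 + 0*1 + 0*2 + 0*2 = 3 = chi_rho(e) = 3.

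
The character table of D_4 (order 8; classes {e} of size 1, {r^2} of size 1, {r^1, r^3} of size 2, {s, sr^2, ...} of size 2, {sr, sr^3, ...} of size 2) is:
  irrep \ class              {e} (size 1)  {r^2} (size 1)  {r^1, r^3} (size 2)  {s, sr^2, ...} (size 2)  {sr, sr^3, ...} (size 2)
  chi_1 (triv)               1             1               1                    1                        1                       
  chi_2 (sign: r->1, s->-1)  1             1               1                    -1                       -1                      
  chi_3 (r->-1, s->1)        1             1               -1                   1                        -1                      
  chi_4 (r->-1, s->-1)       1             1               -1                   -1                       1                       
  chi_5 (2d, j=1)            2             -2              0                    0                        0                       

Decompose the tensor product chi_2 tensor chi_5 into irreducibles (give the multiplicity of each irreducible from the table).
chi_2 tensor chi_5 = chi_5 (all other irreducibles have multiplicity 0).

Why: The character of a tensor product is the pointwise product (chi_2 * chi_5)(C) = chi_2(C) * chi_5(C):
  {e}: (1)*(2), {r^2}: (1)*(-2), {r^1, r^3}: (1)*(0), {s, sr^2, ...}: (-1)*(0), {sr, sr^3, ...}: (-1)*(0)
so (chi_2 * chi_5) takes values
  {e} -> 2, {r^2} -> -2, {r^1, r^3} -> 0, {s, sr^2, ...} -> 0, {sr, sr^3, ...} -> 0.
Now take the inner product of this character with each irreducible chi from the table, <chi_2*chi_5, chi> = (1/8) sum_C |C| (chi_2*chi_5)(C) conj(chi(C)):
  <chi_2*chi_5, chi_1> = (1/8)[1*(2)*conj(1) + 1*(-2)*conj(1) + 2*(0)*conj(1) + 2*(0)*conj(1) + 2*(0)*conj(1)]
      = (1/8)[(2) + (-2) + (0) + (0) + (0)] = 0/8 = 0
  <chi_2*chi_5, chi_2> = (1/8)[1*(2)*conj(1) + 1*(-2)*conj(1) + 2*(0)*conj(1) + 2*(0)*conj(-1) + 2*(0)*conj(-1)]
      = (1/8)[(2) + (-2) + (0) + (0) + (0)] = 0/8 = 0
  <chi_2*chi_5, chi_3> = (1/8)[1*(2)*conj(1) + 1*(-2)*conj(1) + 2*(0)*conj(-1) + 2*(0)*conj(1) + 2*(0)*conj(-1)]
      = (1/8)[(2) + (-2) + (0) + (0) + (0)] = 0/8 = 0
  <chi_2*chi_5, chi_4> = (1/8)[1*(2)*conj(1) + 1*(-2)*conj(1) + 2*(0)*conj(-1) + 2*(0)*conj(-1) + 2*(0)*conj(1)]
      = (1/8)[(2) + (-2) + (0) + (0) + (0)] = 0/8 = 0
  <chi_2*chi_5, chi_5> = (1/8)[1*(2)*conj(2) + 1*(-2)*conj(-2) + 2*(0)*conj(0) + 2*(0)*conj(0) + 2*(0)*conj(0)]
      = (1/8)[(4) + (4) + (0) + (0) + (0)] = 8/8 = 1
Hence the multiplicities are chi_5: 1. Dimension check: dim(chi_2)*dim(chi_5) = 1*2 = 2 and sum (mult * dim) = 1*2 = 2.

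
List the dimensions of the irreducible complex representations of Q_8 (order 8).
Dimensions: 1, 1, 1, 1, 2

Justification: There are 5 irreducibles (= number of conjugacy classes). Their dimensions d_i satisfy sum d_i^2 = |G| = 8: 1 + 1 + 1 + 1 + 4 = 8.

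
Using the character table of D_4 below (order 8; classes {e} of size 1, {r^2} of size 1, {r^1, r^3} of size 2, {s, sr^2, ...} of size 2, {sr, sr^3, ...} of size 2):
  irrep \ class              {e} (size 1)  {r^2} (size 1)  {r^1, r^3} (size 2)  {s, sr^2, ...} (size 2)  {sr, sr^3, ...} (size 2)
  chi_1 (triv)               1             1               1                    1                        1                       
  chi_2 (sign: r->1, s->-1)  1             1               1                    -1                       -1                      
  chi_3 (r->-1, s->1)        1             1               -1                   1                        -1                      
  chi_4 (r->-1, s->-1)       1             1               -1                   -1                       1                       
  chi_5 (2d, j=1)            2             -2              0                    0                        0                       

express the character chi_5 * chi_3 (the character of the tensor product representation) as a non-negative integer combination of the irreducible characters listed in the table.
chi_5 tensor chi_3 = chi_5 (all other irreducibles have multiplicity 0).

Working: The character of a tensor product is the pointwise product (chi_5 * chi_3)(C) = chi_5(C) * chi_3(C):
  {e}: (2)*(1), {r^2}: (-2)*(1), {r^1, r^3}: (0)*(-1), {s, sr^2, ...}: (0)*(1), {sr, sr^3, ...}: (0)*(-1)
so (chi_5 * chi_3) takes values
  {e} -> 2, {r^2} -> -2, {r^1, r^3} -> 0, {s, sr^2, ...} -> 0, {sr, sr^3, ...} -> 0.
Now take the inner product of this character with each irreducible chi from the table, <chi_5*chi_3, chi> = (1/8) sum_C |C| (chi_5*chi_3)(C) conj(chi(C)):
  <chi_5*chi_3, chi_1> = (1/8)[1*(2)*conj(1) + 1*(-2)*conj(1) + 2*(0)*conj(1) + 2*(0)*conj(1) + 2*(0)*conj(1)]
      = (1/8)[(2) + (-2) + (0) + (0) + (0)] = 0/8 = 0
  <chi_5*chi_3, chi_2> = (1/8)[1*(2)*conj(1) + 1*(-2)*conj(1) + 2*(0)*conj(1) + 2*(0)*conj(-1) + 2*(0)*conj(-1)]
      = (1/8)[(2) + (-2) + (0) + (0) + (0)] = 0/8 = 0
  <chi_5*chi_3, chi_3> = (1/8)[1*(2)*conj(1) + 1*(-2)*conj(1) + 2*(0)*conj(-1) + 2*(0)*conj(1) + 2*(0)*conj(-1)]
      = (1/8)[(2) + (-2) + (0) + (0) + (0)] = 0/8 = 0
  <chi_5*chi_3, chi_4> = (1/8)[1*(2)*conj(1) + 1*(-2)*conj(1) + 2*(0)*conj(-1) + 2*(0)*conj(-1) + 2*(0)*conj(1)]
      = (1/8)[(2) + (-2) + (0) + (0) + (0)] = 0/8 = 0
  <chi_5*chi_3, chi_5> = (1/8)[1*(2)*conj(2) + 1*(-2)*conj(-2) + 2*(0)*conj(0) + 2*(0)*conj(0) + 2*(0)*conj(0)]
      = (1/8)[(4) + (4) + (0) + (0) + (0)] = 8/8 = 1
Hence the multiplicities are chi_5: 1. Dimension check: dim(chi_5)*dim(chi_3) = 2*1 = 2 and sum (mult * dim) = 1*2 = 2.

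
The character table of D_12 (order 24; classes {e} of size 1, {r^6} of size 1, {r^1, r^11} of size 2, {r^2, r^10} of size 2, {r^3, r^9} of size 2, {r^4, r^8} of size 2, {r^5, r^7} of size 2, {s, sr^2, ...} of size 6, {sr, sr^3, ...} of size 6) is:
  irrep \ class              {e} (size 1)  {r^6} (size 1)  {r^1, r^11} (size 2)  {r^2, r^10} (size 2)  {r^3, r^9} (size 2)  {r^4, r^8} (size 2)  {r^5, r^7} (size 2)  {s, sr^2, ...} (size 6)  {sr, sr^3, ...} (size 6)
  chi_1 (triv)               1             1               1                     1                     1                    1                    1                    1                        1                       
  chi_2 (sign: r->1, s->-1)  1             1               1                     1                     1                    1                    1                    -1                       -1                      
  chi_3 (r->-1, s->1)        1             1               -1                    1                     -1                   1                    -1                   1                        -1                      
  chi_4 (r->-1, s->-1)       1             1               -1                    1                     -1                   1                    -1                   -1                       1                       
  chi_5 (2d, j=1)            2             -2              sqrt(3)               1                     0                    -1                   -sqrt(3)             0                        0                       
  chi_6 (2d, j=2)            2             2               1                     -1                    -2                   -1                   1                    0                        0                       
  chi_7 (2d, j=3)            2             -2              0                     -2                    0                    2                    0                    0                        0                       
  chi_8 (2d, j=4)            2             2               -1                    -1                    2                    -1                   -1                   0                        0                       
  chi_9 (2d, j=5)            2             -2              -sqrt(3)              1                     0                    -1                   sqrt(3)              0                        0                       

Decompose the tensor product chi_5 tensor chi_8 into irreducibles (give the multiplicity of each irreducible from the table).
chi_5 tensor chi_8 = chi_7 + chi_9 (all other irreducibles have multiplicity 0).

Details: The character of a tensor product is the pointwise product (chi_5 * chi_8)(C) = chi_5(C) * chi_8(C):
  {e}: (2)*(2), {r^6}: (-2)*(2), {r^1, r^11}: (sqrt(3))*(-1), {r^2, r^10}: (1)*(-1), {r^3, r^9}: (0)*(2), {r^4, r^8}: (-1)*(-1), {r^5, r^7}: (-sqrt(3))*(-1), {s, sr^2, ...}: (0)*(0), {sr, sr^3, ...}: (0)*(0)
so (chi_5 * chi_8) takes values
  {e} -> 4, {r^6} -> -4, {r^1, r^11} -> -sqrt(3), {r^2, r^10} -> -1, {r^3, r^9} -> 0, {r^4, r^8} -> 1, {r^5, r^7} -> sqrt(3), {s, sr^2, ...} -> 0, {sr, sr^3, ...} -> 0.
Now take the inner product of this character with each irreducible chi from the table, <chi_5*chi_8, chi> = (1/24) sum_C |C| (chi_5*chi_8)(C) conj(chi(C)):
  <chi_5*chi_8, chi_1> = (1/24)[1*(4)*conj(1) + 1*(-4)*conj(1) + 2*(-sqrt(3))*conj(1) + 2*(-1)*conj(1) + 2*(0)*conj(1) + 2*(1)*conj(1) + 2*(sqrt(3))*conj(1) + 6*(0)*conj(1) + 6*(0)*conj(1)]
      = (1/24)[(4) + (-4) + (-2*sqrt(3)) + (-2) + (0) + (2) + (2*sqrt(3)) + (0) + (0)] = 0/24 = 0
  <chi_5*chi_8, chi_2> = (1/24)[1*(4)*conj(1) + 1*(-4)*conj(1) + 2*(-sqrt(3))*conj(1) + 2*(-1)*conj(1) + 2*(0)*conj(1) + 2*(1)*conj(1) + 2*(sqrt(3))*conj(1) + 6*(0)*conj(-1) + 6*(0)*conj(-1)]
      = (1/24)[(4) + (-4) + (-2*sqrt(3)) + (-2) + (0) + (2) + (2*sqrt(3)) + (0) + (0)] = 0/24 = 0
  <chi_5*chi_8, chi_3> = (1/24)[1*(4)*conj(1) + 1*(-4)*conj(1) + 2*(-sqrt(3))*conj(-1) + 2*(-1)*conj(1) + 2*(0)*conj(-1) + 2*(1)*conj(1) + 2*(sqrt(3))*conj(-1) + 6*(0)*conj(1) + 6*(0)*conj(-1)]
      = (1/24)[(4) + (-4) + (2*sqrt(3)) + (-2) + (0) + (2) + (-2*sqrt(3)) + (0) + (0)] = 0/24 = 0
  <chi_5*chi_8, chi_4> = (1/24)[1*(4)*conj(1) + 1*(-4)*conj(1) + 2*(-sqrt(3))*conj(-1) + 2*(-1)*conj(1) + 2*(0)*conj(-1) + 2*(1)*conj(1) + 2*(sqrt(3))*conj(-1) + 6*(0)*conj(-1) + 6*(0)*conj(1)]
      = (1/24)[(4) + (-4) + (2*sqrt(3)) + (-2) + (0) + (2) + (-2*sqrt(3)) + (0) + (0)] = 0/24 = 0
  <chi_5*chi_8, chi_5> = (1/24)[1*(4)*conj(2) + 1*(-4)*conj(-2) + 2*(-sqrt(3))*conj(sqrt(3)) + 2*(-1)*conj(1) + 2*(0)*conj(0) + 2*(1)*conj(-1) + 2*(sqrt(3))*conj(-sqrt(3)) + 6*(0)*conj(0) + 6*(0)*conj(0)]
      = (1/24)[(8) + (8) + (-6) + (-2) + (0) + (-2) + (-6) + (0) + (0)] = 0/24 = 0
  <chi_5*chi_8, chi_6> = (1/24)[1*(4)*conj(2) + 1*(-4)*conj(2) + 2*(-sqrt(3))*conj(1) + 2*(-1)*conj(-1) + 2*(0)*conj(-2) + 2*(1)*conj(-1) + 2*(sqrt(3))*conj(1) + 6*(0)*conj(0) + 6*(0)*conj(0)]
      = (1/24)[(8) + (-8) + (-2*sqrt(3)) + (2) + (0) + (-2) + (2*sqrt(3)) + (0) + (0)] = 0/24 = 0
  <chi_5*chi_8, chi_7> = (1/24)[1*(4)*conj(2) + 1*(-4)*conj(-2) + 2*(-sqrt(3))*conj(0) + 2*(-1)*conj(-2) + 2*(0)*conj(0) + 2*(1)*conj(2) + 2*(sqrt(3))*conj(0) + 6*(0)*conj(0) + 6*(0)*conj(0)]
      = (1/24)[(8) + (8) + (0) + (4) + (0) + (4) + (0) + (0) + (0)] = 24/24 = 1
  <chi_5*chi_8, chi_8> = (1/24)[1*(4)*conj(2) + 1*(-4)*conj(2) + 2*(-sqrt(3))*conj(-1) + 2*(-1)*conj(-1) + 2*(0)*conj(2) + 2*(1)*conj(-1) + 2*(sqrt(3))*conj(-1) + 6*(0)*conj(0) + 6*(0)*conj(0)]
      = (1/24)[(8) + (-8) + (2*sqrt(3)) + (2) + (0) + (-2) + (-2*sqrt(3)) + (0) + (0)] = 0/24 = 0
  <chi_5*chi_8, chi_9> = (1/24)[1*(4)*conj(2) + 1*(-4)*conj(-2) + 2*(-sqrt(3))*conj(-sqrt(3)) + 2*(-1)*conj(1) + 2*(0)*conj(0) + 2*(1)*conj(-1) + 2*(sqrt(3))*conj(sqrt(3)) + 6*(0)*conj(0) + 6*(0)*conj(0)]
      = (1/24)[(8) + (8) + (6) + (-2) + (0) + (-2) + (6) + (0) + (0)] = 24/24 = 1
Hence the multiplicities are chi_7: 1, chi_9: 1. Dimension check: dim(chi_5)*dim(chi_8) = 2*2 = 4 and sum (mult * dim) = 1*2 + 1*2 = 4.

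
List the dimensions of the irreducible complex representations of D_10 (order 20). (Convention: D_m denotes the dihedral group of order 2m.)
Dimensions: 1, 1, 1, 1, 2, 2, 2, 2

Explanation: There are 8 irreducibles (= number of conjugacy classes). Their dimensions d_i satisfy sum d_i^2 = |G| = 20: 1 + 1 + 1 + 1 + 4 + 4 + 4 + 4 = 20.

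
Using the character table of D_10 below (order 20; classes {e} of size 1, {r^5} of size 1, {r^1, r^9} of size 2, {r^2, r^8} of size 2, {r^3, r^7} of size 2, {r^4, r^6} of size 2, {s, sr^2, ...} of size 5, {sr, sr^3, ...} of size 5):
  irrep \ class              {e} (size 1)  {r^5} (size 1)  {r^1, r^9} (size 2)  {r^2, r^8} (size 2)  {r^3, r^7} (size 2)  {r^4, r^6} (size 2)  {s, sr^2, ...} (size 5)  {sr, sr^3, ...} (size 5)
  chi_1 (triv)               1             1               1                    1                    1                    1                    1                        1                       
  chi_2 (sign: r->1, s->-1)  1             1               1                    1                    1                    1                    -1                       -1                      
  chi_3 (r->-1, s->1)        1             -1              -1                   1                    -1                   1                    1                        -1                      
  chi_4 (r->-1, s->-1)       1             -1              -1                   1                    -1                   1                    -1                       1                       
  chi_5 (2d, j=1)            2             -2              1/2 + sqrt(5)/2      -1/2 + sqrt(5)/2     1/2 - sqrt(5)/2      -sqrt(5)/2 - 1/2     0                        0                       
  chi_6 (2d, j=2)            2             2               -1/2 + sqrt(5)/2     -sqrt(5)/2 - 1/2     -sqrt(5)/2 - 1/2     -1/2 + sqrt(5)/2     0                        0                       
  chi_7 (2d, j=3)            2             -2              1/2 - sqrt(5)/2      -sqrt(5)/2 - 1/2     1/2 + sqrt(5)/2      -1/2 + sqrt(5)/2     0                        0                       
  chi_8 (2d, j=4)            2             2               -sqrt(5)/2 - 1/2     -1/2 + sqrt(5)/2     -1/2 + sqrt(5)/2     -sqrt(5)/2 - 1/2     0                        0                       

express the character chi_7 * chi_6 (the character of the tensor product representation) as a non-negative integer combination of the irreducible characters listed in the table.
chi_7 tensor chi_6 = chi_3 + chi_4 + chi_5 (all other irreducibles have multiplicity 0).

Derivation: The character of a tensor product is the pointwise product (chi_7 * chi_6)(C) = chi_7(C) * chi_6(C):
  {e}: (2)*(2), {r^5}: (-2)*(2), {r^1, r^9}: (1/2 - sqrt(5)/2)*(-1/2 + sqrt(5)/2), {r^2, r^8}: (-sqrt(5)/2 - 1/2)*(-sqrt(5)/2 - 1/2), {r^3, r^7}: (1/2 + sqrt(5)/2)*(-sqrt(5)/2 - 1/2), {r^4, r^6}: (-1/2 + sqrt(5)/2)*(-1/2 + sqrt(5)/2), {s, sr^2, ...}: (0)*(0), {sr, sr^3, ...}: (0)*(0)
so (chi_7 * chi_6) takes values
  {e} -> 4, {r^5} -> -4, {r^1, r^9} -> -3/2 + sqrt(5)/2, {r^2, r^8} -> sqrt(5)/2 + 3/2, {r^3, r^7} -> -3/2 - sqrt(5)/2, {r^4, r^6} -> 3/2 - sqrt(5)/2, {s, sr^2, ...} -> 0, {sr, sr^3, ...} -> 0.
Now take the inner product of this character with each irreducible chi from the table, <chi_7*chi_6, chi> = (1/20) sum_C |C| (chi_7*chi_6)(C) conj(chi(C)):
  <chi_7*chi_6, chi_1> = (1/20)[1*(4)*conj(1) + 1*(-4)*conj(1) + 2*(-3/2 + sqrt(5)/2)*conj(1) + 2*(sqrt(5)/2 + 3/2)*conj(1) + 2*(-3/2 - sqrt(5)/2)*conj(1) + 2*(3/2 - sqrt(5)/2)*conj(1) + 5*(0)*conj(1) + 5*(0)*conj(1)]
      = (1/20)[(4) + (-4) + (-3 + sqrt(5)) + (sqrt(5) + 3) + (-3 - sqrt(5)) + (3 - sqrt(5)) + (0) + (0)] = 0/20 = 0
  <chi_7*chi_6, chi_2> = (1/20)[1*(4)*conj(1) + 1*(-4)*conj(1) + 2*(-3/2 + sqrt(5)/2)*conj(1) + 2*(sqrt(5)/2 + 3/2)*conj(1) + 2*(-3/2 - sqrt(5)/2)*conj(1) + 2*(3/2 - sqrt(5)/2)*conj(1) + 5*(0)*conj(-1) + 5*(0)*conj(-1)]
      = (1/20)[(4) + (-4) + (-3 + sqrt(5)) + (sqrt(5) + 3) + (-3 - sqrt(5)) + (3 - sqrt(5)) + (0) + (0)] = 0/20 = 0
  <chi_7*chi_6, chi_3> = (1/20)[1*(4)*conj(1) + 1*(-4)*conj(-1) + 2*(-3/2 + sqrt(5)/2)*conj(-1) + 2*(sqrt(5)/2 + 3/2)*conj(1) + 2*(-3/2 - sqrt(5)/2)*conj(-1) + 2*(3/2 - sqrt(5)/2)*conj(1) + 5*(0)*conj(1) + 5*(0)*conj(-1)]
      = (1/20)[(4) + (4) + (3 - sqrt(5)) + (sqrt(5) + 3) + (sqrt(5) + 3) + (3 - sqrt(5)) + (0) + (0)] = 20/20 = 1
  <chi_7*chi_6, chi_4> = (1/20)[1*(4)*conj(1) + 1*(-4)*conj(-1) + 2*(-3/2 + sqrt(5)/2)*conj(-1) + 2*(sqrt(5)/2 + 3/2)*conj(1) + 2*(-3/2 - sqrt(5)/2)*conj(-1) + 2*(3/2 - sqrt(5)/2)*conj(1) + 5*(0)*conj(-1) + 5*(0)*conj(1)]
      = (1/20)[(4) + (4) + (3 - sqrt(5)) + (sqrt(5) + 3) + (sqrt(5) + 3) + (3 - sqrt(5)) + (0) + (0)] = 20/20 = 1
  <chi_7*chi_6, chi_5> = (1/20)[1*(4)*conj(2) + 1*(-4)*conj(-2) + 2*(-3/2 + sqrt(5)/2)*conj(1/2 + sqrt(5)/2) + 2*(sqrt(5)/2 + 3/2)*conj(-1/2 + sqrt(5)/2) + 2*(-3/2 - sqrt(5)/2)*conj(1/2 - sqrt(5)/2) + 2*(3/2 - sqrt(5)/2)*conj(-sqrt(5)/2 - 1/2) + 5*(0)*conj(0) + 5*(0)*conj(0)]
      = (1/20)[(8) + (8) + (1 - sqrt(5)) + (1 + sqrt(5)) + (1 + sqrt(5)) + (1 - sqrt(5)) + (0) + (0)] = 20/20 = 1
  <chi_7*chi_6, chi_6> = (1/20)[1*(4)*conj(2) + 1*(-4)*conj(2) + 2*(-3/2 + sqrt(5)/2)*conj(-1/2 + sqrt(5)/2) + 2*(sqrt(5)/2 + 3/2)*conj(-sqrt(5)/2 - 1/2) + 2*(-3/2 - sqrt(5)/2)*conj(-sqrt(5)/2 - 1/2) + 2*(3/2 - sqrt(5)/2)*conj(-1/2 + sqrt(5)/2) + 5*(0)*conj(0) + 5*(0)*conj(0)]
      = (1/20)[(8) + (-8) + (4 - 2*sqrt(5)) + (-2*sqrt(5) - 4) + (4 + 2*sqrt(5)) + (-4 + 2*sqrt(5)) + (0) + (0)] = 0/20 = 0
  <chi_7*chi_6, chi_7> = (1/20)[1*(4)*conj(2) + 1*(-4)*conj(-2) + 2*(-3/2 + sqrt(5)/2)*conj(1/2 - sqrt(5)/2) + 2*(sqrt(5)/2 + 3/2)*conj(-sqrt(5)/2 - 1/2) + 2*(-3/2 - sqrt(5)/2)*conj(1/2 + sqrt(5)/2) + 2*(3/2 - sqrt(5)/2)*conj(-1/2 + sqrt(5)/2) + 5*(0)*conj(0) + 5*(0)*conj(0)]
      = (1/20)[(8) + (8) + (-4 + 2*sqrt(5)) + (-2*sqrt(5) - 4) + (-2*sqrt(5) - 4) + (-4 + 2*sqrt(5)) + (0) + (0)] = 0/20 = 0
  <chi_7*chi_6, chi_8> = (1/20)[1*(4)*conj(2) + 1*(-4)*conj(2) + 2*(-3/2 + sqrt(5)/2)*conj(-sqrt(5)/2 - 1/2) + 2*(sqrt(5)/2 + 3/2)*conj(-1/2 + sqrt(5)/2) + 2*(-3/2 - sqrt(5)/2)*conj(-1/2 + sqrt(5)/2) + 2*(3/2 - sqrt(5)/2)*conj(-sqrt(5)/2 - 1/2) + 5*(0)*conj(0) + 5*(0)*conj(0)]
      = (1/20)[(8) + (-8) + (-1 + sqrt(5)) + (1 + sqrt(5)) + (-sqrt(5) - 1) + (1 - sqrt(5)) + (0) + (0)] = 0/20 = 0
Hence the multiplicities are chi_3: 1, chi_4: 1, chi_5: 1. Dimension check: dim(chi_7)*dim(chi_6) = 2*2 = 4 and sum (mult * dim) = 1*1 + 1*1 + 1*2 = 4.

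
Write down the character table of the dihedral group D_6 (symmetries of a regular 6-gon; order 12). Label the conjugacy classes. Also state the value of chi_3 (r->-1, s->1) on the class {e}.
Conjugacy classes: {e} of size 1, {r^3} of size 1, {r^1, r^5} of size 2, {r^2, r^4} of size 2, {s, sr^2, ...} of size 3, {sr, sr^3, ...} of size 3.
Character table:
  irrep \ class              {e} (size 1)  {r^3} (size 1)  {r^1, r^5} (size 2)  {r^2, r^4} (size 2)  {s, sr^2, ...} (size 3)  {sr, sr^3, ...} (size 3)
  chi_1 (triv)               1             1               1                    1                    1                        1                       
  chi_2 (sign: r->1, s->-1)  1             1               1                    1                    -1                       -1                      
  chi_3 (r->-1, s->1)        1             -1              -1                   1                    1                        -1                      
  chi_4 (r->-1, s->-1)       1             -1              -1                   1                    -1                       1                       
  chi_5 (2d, j=1)            2             -2              1                    -1                   0                        0                       
  chi_6 (2d, j=2)            2             2               -1                   -1                   0                        0                       

Spot check: chi_3 (r->-1, s->1) on {e} = 1.

Details: D_6 has order 2*6 = 12 with 6 conjugacy classes, hence 6 irreducibles. Sum of squared dims 1 + 1 + 1 + 1 + 4 + 4 = 12 = |G|. Linear characters come from the abelianisation; the 2-dimensional irreps have character r^k -> 2*cos(2*pi*j*k/6), reflections -> 0.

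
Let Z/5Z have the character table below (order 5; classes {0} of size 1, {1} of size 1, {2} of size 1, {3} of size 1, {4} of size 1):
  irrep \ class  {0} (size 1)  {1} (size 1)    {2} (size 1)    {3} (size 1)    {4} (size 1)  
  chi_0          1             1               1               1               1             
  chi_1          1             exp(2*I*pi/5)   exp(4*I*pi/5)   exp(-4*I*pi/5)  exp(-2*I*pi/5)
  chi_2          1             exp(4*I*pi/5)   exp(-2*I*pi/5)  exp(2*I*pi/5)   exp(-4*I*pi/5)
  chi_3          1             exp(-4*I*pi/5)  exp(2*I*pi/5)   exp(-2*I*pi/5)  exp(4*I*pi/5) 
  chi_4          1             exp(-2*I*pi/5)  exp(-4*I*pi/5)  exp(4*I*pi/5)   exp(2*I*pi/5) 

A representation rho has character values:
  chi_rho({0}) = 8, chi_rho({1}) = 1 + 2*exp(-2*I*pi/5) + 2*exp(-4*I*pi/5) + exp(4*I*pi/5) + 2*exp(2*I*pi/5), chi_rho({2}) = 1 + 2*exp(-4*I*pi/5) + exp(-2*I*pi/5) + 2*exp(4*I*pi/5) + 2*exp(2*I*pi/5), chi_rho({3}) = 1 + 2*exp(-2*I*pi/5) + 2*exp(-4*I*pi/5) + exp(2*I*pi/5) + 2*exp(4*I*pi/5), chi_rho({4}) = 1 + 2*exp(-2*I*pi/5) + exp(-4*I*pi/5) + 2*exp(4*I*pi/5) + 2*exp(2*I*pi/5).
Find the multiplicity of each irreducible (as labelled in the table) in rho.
Multiplicities: chi_0: 1, chi_1: 2, chi_2: 1, chi_3: 2, chi_4: 2.

Use <chi_rho, chi> = (1/|G|) sum_C |C| * chi_rho(C) * conj(chi(C)) with |G| = 5 for each irreducible chi in the table:
  <chi_rho, chi_0> = (1/5)[1*(8)*conj(1) + 1*(1 + 2*exp(-2*I*pi/5) + 2*exp(-4*I*pi/5) + exp(4*I*pi/5) + 2*exp(2*I*pi/5))*conj(1) + 1*(1 + 2*exp(-4*I*pi/5) + exp(-2*I*pi/5) + 2*exp(4*I*pi/5) + 2*exp(2*I*pi/5))*conj(1) + 1*(1 + 2*exp(-2*I*pi/5) + 2*exp(-4*I*pi/5) + exp(2*I*pi/5) + 2*exp(4*I*pi/5))*conj(1) + 1*(1 + 2*exp(-2*I*pi/5) + exp(-4*I*pi/5) + 2*exp(4*I*pi/5) + 2*exp(2*I*pi/5))*conj(1)]
      = (1/5)[(8) + (1 + 2*exp(-2*I*pi/5) + 2*exp(-4*I*pi/5) + exp(4*I*pi/5) + 2*exp(2*I*pi/5)) + (1 + 2*exp(-4*I*pi/5) + exp(-2*I*pi/5) + 2*exp(4*I*pi/5) + 2*exp(2*I*pi/5)) + (1 + 2*exp(-2*I*pi/5) + 2*exp(-4*I*pi/5) + exp(2*I*pi/5) + 2*exp(4*I*pi/5)) + (1 + 2*exp(-2*I*pi/5) + exp(-4*I*pi/5) + 2*exp(4*I*pi/5) + 2*exp(2*I*pi/5))] = 5/5 = 1
  <chi_rho, chi_1> = (1/5)[1*(8)*conj(1) + 1*(1 + 2*exp(-2*I*pi/5) + 2*exp(-4*I*pi/5) + exp(4*I*pi/5) + 2*exp(2*I*pi/5))*conj(exp(2*I*pi/5)) + 1*(1 + 2*exp(-4*I*pi/5) + exp(-2*I*pi/5) + 2*exp(4*I*pi/5) + 2*exp(2*I*pi/5))*conj(exp(4*I*pi/5)) + 1*(1 + 2*exp(-2*I*pi/5) + 2*exp(-4*I*pi/5) + exp(2*I*pi/5) + 2*exp(4*I*pi/5))*conj(exp(-4*I*pi/5)) + 1*(1 + 2*exp(-2*I*pi/5) + exp(-4*I*pi/5) + 2*exp(4*I*pi/5) + 2*exp(2*I*pi/5))*conj(exp(-2*I*pi/5))]
      = (1/5)[(8) + (2 + 2*exp(-4*I*pi/5) + exp(-2*I*pi/5) + exp(2*I*pi/5) + 2*exp(4*I*pi/5)) + (2 + 2*exp(-2*I*pi/5) + exp(-4*I*pi/5) + exp(4*I*pi/5) + 2*exp(2*I*pi/5)) + (2 + 2*exp(-2*I*pi/5) + exp(-4*I*pi/5) + exp(4*I*pi/5) + 2*exp(2*I*pi/5)) + (2 + 2*exp(-4*I*pi/5) + exp(-2*I*pi/5) + exp(2*I*pi/5) + 2*exp(4*I*pi/5))] = 10/5 = 2
  <chi_rho, chi_2> = (1/5)[1*(8)*conj(1) + 1*(1 + 2*exp(-2*I*pi/5) + 2*exp(-4*I*pi/5) + exp(4*I*pi/5) + 2*exp(2*I*pi/5))*conj(exp(4*I*pi/5)) + 1*(1 + 2*exp(-4*I*pi/5) + exp(-2*I*pi/5) + 2*exp(4*I*pi/5) + 2*exp(2*I*pi/5))*conj(exp(-2*I*pi/5)) + 1*(1 + 2*exp(-2*I*pi/5) + 2*exp(-4*I*pi/5) + exp(2*I*pi/5) + 2*exp(4*I*pi/5))*conj(exp(2*I*pi/5)) + 1*(1 + 2*exp(-2*I*pi/5) + exp(-4*I*pi/5) + 2*exp(4*I*pi/5) + 2*exp(2*I*pi/5))*conj(exp(-4*I*pi/5))]
      = (1/5)[(8) + (1 + 2*exp(-2*I*pi/5) + exp(-4*I*pi/5) + 2*exp(4*I*pi/5) + 2*exp(2*I*pi/5)) + (1 + 2*exp(-2*I*pi/5) + 2*exp(-4*I*pi/5) + exp(2*I*pi/5) + 2*exp(4*I*pi/5)) + (1 + 2*exp(-4*I*pi/5) + exp(-2*I*pi/5) + 2*exp(4*I*pi/5) + 2*exp(2*I*pi/5)) + (1 + 2*exp(-2*I*pi/5) + 2*exp(-4*I*pi/5) + exp(4*I*pi/5) + 2*exp(2*I*pi/5))] = 5/5 = 1
  <chi_rho, chi_3> = (1/5)[1*(8)*conj(1) + 1*(1 + 2*exp(-2*I*pi/5) + 2*exp(-4*I*pi/5) + exp(4*I*pi/5) + 2*exp(2*I*pi/5))*conj(exp(-4*I*pi/5)) + 1*(1 + 2*exp(-4*I*pi/5) + exp(-2*I*pi/5) + 2*exp(4*I*pi/5) + 2*exp(2*I*pi/5))*conj(exp(2*I*pi/5)) + 1*(1 + 2*exp(-2*I*pi/5) + 2*exp(-4*I*pi/5) + exp(2*I*pi/5) + 2*exp(4*I*pi/5))*conj(exp(-2*I*pi/5)) + 1*(1 + 2*exp(-2*I*pi/5) + exp(-4*I*pi/5) + 2*exp(4*I*pi/5) + 2*exp(2*I*pi/5))*conj(exp(4*I*pi/5))]
      = (1/5)[(8) + (2 + 2*exp(-4*I*pi/5) + exp(-2*I*pi/5) + exp(4*I*pi/5) + 2*exp(2*I*pi/5)) + (2 + exp(-2*I*pi/5) + exp(-4*I*pi/5) + 2*exp(4*I*pi/5) + 2*exp(2*I*pi/5)) + (2 + 2*exp(-2*I*pi/5) + 2*exp(-4*I*pi/5) + exp(4*I*pi/5) + exp(2*I*pi/5)) + (2 + 2*exp(-2*I*pi/5) + exp(-4*I*pi/5) + exp(2*I*pi/5) + 2*exp(4*I*pi/5))] = 10/5 = 2
  <chi_rho, chi_4> = (1/5)[1*(8)*conj(1) + 1*(1 + 2*exp(-2*I*pi/5) + 2*exp(-4*I*pi/5) + exp(4*I*pi/5) + 2*exp(2*I*pi/5))*conj(exp(-2*I*pi/5)) + 1*(1 + 2*exp(-4*I*pi/5) + exp(-2*I*pi/5) + 2*exp(4*I*pi/5) + 2*exp(2*I*pi/5))*conj(exp(-4*I*pi/5)) + 1*(1 + 2*exp(-2*I*pi/5) + 2*exp(-4*I*pi/5) + exp(2*I*pi/5) + 2*exp(4*I*pi/5))*conj(exp(4*I*pi/5)) + 1*(1 + 2*exp(-2*I*pi/5) + exp(-4*I*pi/5) + 2*exp(4*I*pi/5) + 2*exp(2*I*pi/5))*conj(exp(2*I*pi/5))]
      = (1/5)[(8) + (2 + 2*exp(-2*I*pi/5) + exp(-4*I*pi/5) + exp(2*I*pi/5) + 2*exp(4*I*pi/5)) + (2 + 2*exp(-2*I*pi/5) + 2*exp(-4*I*pi/5) + exp(4*I*pi/5) + exp(2*I*pi/5)) + (2 + exp(-2*I*pi/5) + exp(-4*I*pi/5) + 2*exp(4*I*pi/5) + 2*exp(2*I*pi/5)) + (2 + 2*exp(-4*I*pi/5) + exp(-2*I*pi/5) + exp(4*I*pi/5) + 2*exp(2*I*pi/5))] = 10/5 = 2
(Exp terms are combined using exp(i*s)*conj(exp(i*t)) = exp(i*(s-t)), and sums of them are collapsed using the identity that for every m > 1 the m distinct m-th roots of unity sum to 0, e.g. 1 + exp(2*I*pi/3) + exp(-2*I*pi/3) = 0.)
Dimension check: dim(rho) = sum (mult * dim) = 1*1 + 2*1 + 1*1 + 2*1 + 2*1 = 8 = chi_rho(e) = 8.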